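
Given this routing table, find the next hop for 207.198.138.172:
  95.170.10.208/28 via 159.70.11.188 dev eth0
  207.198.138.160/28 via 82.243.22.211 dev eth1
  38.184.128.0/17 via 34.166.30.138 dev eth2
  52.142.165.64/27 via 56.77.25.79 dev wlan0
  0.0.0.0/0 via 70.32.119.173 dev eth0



Longest prefix match for 207.198.138.172:
  /28 95.170.10.208: no
  /28 207.198.138.160: MATCH
  /17 38.184.128.0: no
  /27 52.142.165.64: no
  /0 0.0.0.0: MATCH
Selected: next-hop 82.243.22.211 via eth1 (matched /28)


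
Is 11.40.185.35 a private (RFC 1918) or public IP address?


RFC 1918 private ranges:
  10.0.0.0/8 (10.0.0.0 - 10.255.255.255)
  172.16.0.0/12 (172.16.0.0 - 172.31.255.255)
  192.168.0.0/16 (192.168.0.0 - 192.168.255.255)
Public (not in any RFC 1918 range)


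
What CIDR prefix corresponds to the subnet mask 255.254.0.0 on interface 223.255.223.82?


Binary: 11111111.11111110.00000000.00000000
Count leading 1s
Prefix: /15


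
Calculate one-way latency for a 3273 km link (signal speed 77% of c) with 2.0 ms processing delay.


Speed = 0.77 * 3e5 km/s = 231000 km/s
Propagation delay = 3273 / 231000 = 0.0142 s = 14.1688 ms
Processing delay = 2.0 ms
Total one-way latency = 16.1688 ms


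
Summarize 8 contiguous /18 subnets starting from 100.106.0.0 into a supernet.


Original prefix: /18
Number of subnets: 8 = 2^3
New prefix = 18 - 3 = 15
Supernet: 100.106.0.0/15


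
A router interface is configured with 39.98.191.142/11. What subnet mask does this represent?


/11 means 11 network bits, 21 host bits
Binary: 11111111111000000000000000000000
Mask: 255.224.0.0


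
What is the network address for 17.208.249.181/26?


IP:   00010001.11010000.11111001.10110101
Mask: 11111111.11111111.11111111.11000000
AND operation:
Net:  00010001.11010000.11111001.10000000
Network: 17.208.249.128/26


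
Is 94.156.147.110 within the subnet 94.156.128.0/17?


Subnet network: 94.156.128.0
Test IP AND mask: 94.156.128.0
Yes, 94.156.147.110 is in 94.156.128.0/17


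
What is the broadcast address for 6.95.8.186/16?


Network: 6.95.0.0/16
Host bits = 16
Set all host bits to 1:
Broadcast: 6.95.255.255


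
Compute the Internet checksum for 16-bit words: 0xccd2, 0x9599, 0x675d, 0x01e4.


Sum all words (with carry folding):
+ 0xccd2 = 0xccd2
+ 0x9599 = 0x626c
+ 0x675d = 0xc9c9
+ 0x01e4 = 0xcbad
One's complement: ~0xcbad
Checksum = 0x3452


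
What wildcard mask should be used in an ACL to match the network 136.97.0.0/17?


Subnet mask: 255.255.128.0
Wildcard = 255.255.255.255 - subnet mask
255 - 255 = 0
255 - 255 = 0
255 - 128 = 127
255 - 0 = 255
Wildcard: 0.0.127.255


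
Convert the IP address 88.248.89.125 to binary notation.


88 = 01011000
248 = 11111000
89 = 01011001
125 = 01111101
Binary: 01011000.11111000.01011001.01111101


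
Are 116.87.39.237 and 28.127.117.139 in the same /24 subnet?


Mask: 255.255.255.0
116.87.39.237 AND mask = 116.87.39.0
28.127.117.139 AND mask = 28.127.117.0
No, different subnets (116.87.39.0 vs 28.127.117.0)


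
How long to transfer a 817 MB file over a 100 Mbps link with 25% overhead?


Effective throughput = 100 * (1 - 25/100) = 75 Mbps
File size in Mb = 817 * 8 = 6536 Mb
Time = 6536 / 75
Time = 87.1467 seconds


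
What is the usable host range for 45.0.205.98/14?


Network: 45.0.0.0
Broadcast: 45.3.255.255
First usable = network + 1
Last usable = broadcast - 1
Range: 45.0.0.1 to 45.3.255.254


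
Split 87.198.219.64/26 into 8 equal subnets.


New prefix = 26 + 3 = 29
Each subnet has 8 addresses
  87.198.219.64/29
  87.198.219.72/29
  87.198.219.80/29
  87.198.219.88/29
  87.198.219.96/29
  87.198.219.104/29
  87.198.219.112/29
  87.198.219.120/29
Subnets: 87.198.219.64/29, 87.198.219.72/29, 87.198.219.80/29, 87.198.219.88/29, 87.198.219.96/29, 87.198.219.104/29, 87.198.219.112/29, 87.198.219.120/29


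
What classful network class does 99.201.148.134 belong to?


First octet: 99
Binary: 01100011
0xxxxxxx -> Class A (1-126)
Class A, default mask 255.0.0.0 (/8)


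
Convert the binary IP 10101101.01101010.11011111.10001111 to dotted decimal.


10101101 = 173
01101010 = 106
11011111 = 223
10001111 = 143
IP: 173.106.223.143


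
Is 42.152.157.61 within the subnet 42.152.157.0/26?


Subnet network: 42.152.157.0
Test IP AND mask: 42.152.157.0
Yes, 42.152.157.61 is in 42.152.157.0/26


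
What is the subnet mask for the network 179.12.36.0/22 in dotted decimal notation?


/22 means 22 network bits, 10 host bits
Binary: 11111111111111111111110000000000
Mask: 255.255.252.0


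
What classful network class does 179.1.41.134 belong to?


First octet: 179
Binary: 10110011
10xxxxxx -> Class B (128-191)
Class B, default mask 255.255.0.0 (/16)


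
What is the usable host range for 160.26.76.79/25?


Network: 160.26.76.0
Broadcast: 160.26.76.127
First usable = network + 1
Last usable = broadcast - 1
Range: 160.26.76.1 to 160.26.76.126


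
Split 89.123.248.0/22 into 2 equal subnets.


New prefix = 22 + 1 = 23
Each subnet has 512 addresses
  89.123.248.0/23
  89.123.250.0/23
Subnets: 89.123.248.0/23, 89.123.250.0/23


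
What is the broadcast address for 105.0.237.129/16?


Network: 105.0.0.0/16
Host bits = 16
Set all host bits to 1:
Broadcast: 105.0.255.255


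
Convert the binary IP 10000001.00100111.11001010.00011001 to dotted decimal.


10000001 = 129
00100111 = 39
11001010 = 202
00011001 = 25
IP: 129.39.202.25


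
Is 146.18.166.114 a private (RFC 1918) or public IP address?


RFC 1918 private ranges:
  10.0.0.0/8 (10.0.0.0 - 10.255.255.255)
  172.16.0.0/12 (172.16.0.0 - 172.31.255.255)
  192.168.0.0/16 (192.168.0.0 - 192.168.255.255)
Public (not in any RFC 1918 range)


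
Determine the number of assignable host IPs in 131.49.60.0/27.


Host bits = 32 - 27 = 5
Total addresses = 2^5 = 32
Usable = total - 2 (network and broadcast)
Usable hosts: 30


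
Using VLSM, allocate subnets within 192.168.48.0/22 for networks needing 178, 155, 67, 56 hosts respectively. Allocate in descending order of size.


178 hosts -> /24 (254 usable): 192.168.48.0/24
155 hosts -> /24 (254 usable): 192.168.49.0/24
67 hosts -> /25 (126 usable): 192.168.50.0/25
56 hosts -> /26 (62 usable): 192.168.50.128/26
Allocation: 192.168.48.0/24 (178 hosts, 254 usable); 192.168.49.0/24 (155 hosts, 254 usable); 192.168.50.0/25 (67 hosts, 126 usable); 192.168.50.128/26 (56 hosts, 62 usable)


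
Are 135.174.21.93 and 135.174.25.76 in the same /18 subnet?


Mask: 255.255.192.0
135.174.21.93 AND mask = 135.174.0.0
135.174.25.76 AND mask = 135.174.0.0
Yes, same subnet (135.174.0.0)


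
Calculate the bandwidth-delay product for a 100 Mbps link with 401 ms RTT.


BDP = bandwidth * RTT
= 100 Mbps * 401 ms
= 100 * 1e6 * 401 / 1000 bits
= 40100000 bits
= 5012500 bytes
= 4895.0195 KB
BDP = 40100000 bits (5012500 bytes)


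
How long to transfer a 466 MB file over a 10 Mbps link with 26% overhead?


Effective throughput = 10 * (1 - 26/100) = 7.4 Mbps
File size in Mb = 466 * 8 = 3728 Mb
Time = 3728 / 7.4
Time = 503.7838 seconds


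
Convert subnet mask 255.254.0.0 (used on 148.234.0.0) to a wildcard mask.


Subnet mask: 255.254.0.0
Wildcard = 255.255.255.255 - subnet mask
255 - 255 = 0
255 - 254 = 1
255 - 0 = 255
255 - 0 = 255
Wildcard: 0.1.255.255


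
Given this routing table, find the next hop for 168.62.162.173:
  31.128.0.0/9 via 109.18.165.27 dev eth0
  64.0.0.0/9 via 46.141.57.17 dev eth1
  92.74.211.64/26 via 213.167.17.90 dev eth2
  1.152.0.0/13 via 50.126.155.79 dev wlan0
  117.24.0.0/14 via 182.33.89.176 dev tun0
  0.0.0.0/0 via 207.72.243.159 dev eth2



Longest prefix match for 168.62.162.173:
  /9 31.128.0.0: no
  /9 64.0.0.0: no
  /26 92.74.211.64: no
  /13 1.152.0.0: no
  /14 117.24.0.0: no
  /0 0.0.0.0: MATCH
Selected: next-hop 207.72.243.159 via eth2 (matched /0)


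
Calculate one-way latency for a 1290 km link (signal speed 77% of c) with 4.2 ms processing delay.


Speed = 0.77 * 3e5 km/s = 231000 km/s
Propagation delay = 1290 / 231000 = 0.0056 s = 5.5844 ms
Processing delay = 4.2 ms
Total one-way latency = 9.7844 ms


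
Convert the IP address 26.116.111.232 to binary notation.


26 = 00011010
116 = 01110100
111 = 01101111
232 = 11101000
Binary: 00011010.01110100.01101111.11101000


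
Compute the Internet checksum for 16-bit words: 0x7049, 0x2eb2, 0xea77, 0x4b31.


Sum all words (with carry folding):
+ 0x7049 = 0x7049
+ 0x2eb2 = 0x9efb
+ 0xea77 = 0x8973
+ 0x4b31 = 0xd4a4
One's complement: ~0xd4a4
Checksum = 0x2b5b


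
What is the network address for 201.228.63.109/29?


IP:   11001001.11100100.00111111.01101101
Mask: 11111111.11111111.11111111.11111000
AND operation:
Net:  11001001.11100100.00111111.01101000
Network: 201.228.63.104/29


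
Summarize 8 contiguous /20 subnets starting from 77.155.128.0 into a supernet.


Original prefix: /20
Number of subnets: 8 = 2^3
New prefix = 20 - 3 = 17
Supernet: 77.155.128.0/17


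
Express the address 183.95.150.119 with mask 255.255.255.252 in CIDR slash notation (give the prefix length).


Binary: 11111111.11111111.11111111.11111100
Count leading 1s
Prefix: /30


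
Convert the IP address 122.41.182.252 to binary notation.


122 = 01111010
41 = 00101001
182 = 10110110
252 = 11111100
Binary: 01111010.00101001.10110110.11111100


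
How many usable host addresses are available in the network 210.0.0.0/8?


Host bits = 32 - 8 = 24
Total addresses = 2^24 = 16777216
Usable = total - 2 (network and broadcast)
Usable hosts: 16777214


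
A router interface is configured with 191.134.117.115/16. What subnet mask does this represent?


/16 means 16 network bits, 16 host bits
Binary: 11111111111111110000000000000000
Mask: 255.255.0.0


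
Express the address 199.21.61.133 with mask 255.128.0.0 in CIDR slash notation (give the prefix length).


Binary: 11111111.10000000.00000000.00000000
Count leading 1s
Prefix: /9


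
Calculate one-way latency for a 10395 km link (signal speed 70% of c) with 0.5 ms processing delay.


Speed = 0.7 * 3e5 km/s = 210000 km/s
Propagation delay = 10395 / 210000 = 0.0495 s = 49.5 ms
Processing delay = 0.5 ms
Total one-way latency = 50 ms


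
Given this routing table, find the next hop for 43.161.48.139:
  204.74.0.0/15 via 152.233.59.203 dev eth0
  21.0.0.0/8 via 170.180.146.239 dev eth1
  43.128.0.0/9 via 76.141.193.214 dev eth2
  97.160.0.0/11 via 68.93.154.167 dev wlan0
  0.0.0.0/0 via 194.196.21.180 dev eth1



Longest prefix match for 43.161.48.139:
  /15 204.74.0.0: no
  /8 21.0.0.0: no
  /9 43.128.0.0: MATCH
  /11 97.160.0.0: no
  /0 0.0.0.0: MATCH
Selected: next-hop 76.141.193.214 via eth2 (matched /9)


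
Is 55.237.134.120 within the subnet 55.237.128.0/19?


Subnet network: 55.237.128.0
Test IP AND mask: 55.237.128.0
Yes, 55.237.134.120 is in 55.237.128.0/19


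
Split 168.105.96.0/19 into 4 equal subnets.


New prefix = 19 + 2 = 21
Each subnet has 2048 addresses
  168.105.96.0/21
  168.105.104.0/21
  168.105.112.0/21
  168.105.120.0/21
Subnets: 168.105.96.0/21, 168.105.104.0/21, 168.105.112.0/21, 168.105.120.0/21


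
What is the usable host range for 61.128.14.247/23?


Network: 61.128.14.0
Broadcast: 61.128.15.255
First usable = network + 1
Last usable = broadcast - 1
Range: 61.128.14.1 to 61.128.15.254


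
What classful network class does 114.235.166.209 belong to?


First octet: 114
Binary: 01110010
0xxxxxxx -> Class A (1-126)
Class A, default mask 255.0.0.0 (/8)


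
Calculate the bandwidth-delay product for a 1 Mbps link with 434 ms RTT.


BDP = bandwidth * RTT
= 1 Mbps * 434 ms
= 1 * 1e6 * 434 / 1000 bits
= 434000 bits
= 54250 bytes
= 52.9785 KB
BDP = 434000 bits (54250 bytes)


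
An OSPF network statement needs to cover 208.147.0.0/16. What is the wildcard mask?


Subnet mask: 255.255.0.0
Wildcard = 255.255.255.255 - subnet mask
255 - 255 = 0
255 - 255 = 0
255 - 0 = 255
255 - 0 = 255
Wildcard: 0.0.255.255


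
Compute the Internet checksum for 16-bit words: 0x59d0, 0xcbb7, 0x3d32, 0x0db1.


Sum all words (with carry folding):
+ 0x59d0 = 0x59d0
+ 0xcbb7 = 0x2588
+ 0x3d32 = 0x62ba
+ 0x0db1 = 0x706b
One's complement: ~0x706b
Checksum = 0x8f94


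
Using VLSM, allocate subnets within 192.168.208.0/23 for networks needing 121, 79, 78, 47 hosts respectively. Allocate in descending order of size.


121 hosts -> /25 (126 usable): 192.168.208.0/25
79 hosts -> /25 (126 usable): 192.168.208.128/25
78 hosts -> /25 (126 usable): 192.168.209.0/25
47 hosts -> /26 (62 usable): 192.168.209.128/26
Allocation: 192.168.208.0/25 (121 hosts, 126 usable); 192.168.208.128/25 (79 hosts, 126 usable); 192.168.209.0/25 (78 hosts, 126 usable); 192.168.209.128/26 (47 hosts, 62 usable)


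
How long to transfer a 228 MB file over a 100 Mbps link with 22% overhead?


Effective throughput = 100 * (1 - 22/100) = 78 Mbps
File size in Mb = 228 * 8 = 1824 Mb
Time = 1824 / 78
Time = 23.3846 seconds


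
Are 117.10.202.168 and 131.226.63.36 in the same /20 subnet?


Mask: 255.255.240.0
117.10.202.168 AND mask = 117.10.192.0
131.226.63.36 AND mask = 131.226.48.0
No, different subnets (117.10.192.0 vs 131.226.48.0)


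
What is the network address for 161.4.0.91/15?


IP:   10100001.00000100.00000000.01011011
Mask: 11111111.11111110.00000000.00000000
AND operation:
Net:  10100001.00000100.00000000.00000000
Network: 161.4.0.0/15


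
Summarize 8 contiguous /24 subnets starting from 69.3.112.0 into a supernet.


Original prefix: /24
Number of subnets: 8 = 2^3
New prefix = 24 - 3 = 21
Supernet: 69.3.112.0/21


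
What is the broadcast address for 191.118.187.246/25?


Network: 191.118.187.128/25
Host bits = 7
Set all host bits to 1:
Broadcast: 191.118.187.255


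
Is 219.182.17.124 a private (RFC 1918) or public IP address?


RFC 1918 private ranges:
  10.0.0.0/8 (10.0.0.0 - 10.255.255.255)
  172.16.0.0/12 (172.16.0.0 - 172.31.255.255)
  192.168.0.0/16 (192.168.0.0 - 192.168.255.255)
Public (not in any RFC 1918 range)


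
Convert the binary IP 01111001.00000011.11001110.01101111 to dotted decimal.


01111001 = 121
00000011 = 3
11001110 = 206
01101111 = 111
IP: 121.3.206.111


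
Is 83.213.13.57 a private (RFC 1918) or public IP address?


RFC 1918 private ranges:
  10.0.0.0/8 (10.0.0.0 - 10.255.255.255)
  172.16.0.0/12 (172.16.0.0 - 172.31.255.255)
  192.168.0.0/16 (192.168.0.0 - 192.168.255.255)
Public (not in any RFC 1918 range)


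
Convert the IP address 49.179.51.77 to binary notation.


49 = 00110001
179 = 10110011
51 = 00110011
77 = 01001101
Binary: 00110001.10110011.00110011.01001101


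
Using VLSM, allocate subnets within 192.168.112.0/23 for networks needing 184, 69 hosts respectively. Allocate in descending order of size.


184 hosts -> /24 (254 usable): 192.168.112.0/24
69 hosts -> /25 (126 usable): 192.168.113.0/25
Allocation: 192.168.112.0/24 (184 hosts, 254 usable); 192.168.113.0/25 (69 hosts, 126 usable)


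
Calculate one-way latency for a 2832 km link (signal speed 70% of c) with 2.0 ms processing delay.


Speed = 0.7 * 3e5 km/s = 210000 km/s
Propagation delay = 2832 / 210000 = 0.0135 s = 13.4857 ms
Processing delay = 2.0 ms
Total one-way latency = 15.4857 ms


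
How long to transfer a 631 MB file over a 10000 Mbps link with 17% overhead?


Effective throughput = 10000 * (1 - 17/100) = 8300 Mbps
File size in Mb = 631 * 8 = 5048 Mb
Time = 5048 / 8300
Time = 0.6082 seconds


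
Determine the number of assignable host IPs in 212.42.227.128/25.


Host bits = 32 - 25 = 7
Total addresses = 2^7 = 128
Usable = total - 2 (network and broadcast)
Usable hosts: 126


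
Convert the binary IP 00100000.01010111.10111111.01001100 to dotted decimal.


00100000 = 32
01010111 = 87
10111111 = 191
01001100 = 76
IP: 32.87.191.76


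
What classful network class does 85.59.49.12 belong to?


First octet: 85
Binary: 01010101
0xxxxxxx -> Class A (1-126)
Class A, default mask 255.0.0.0 (/8)


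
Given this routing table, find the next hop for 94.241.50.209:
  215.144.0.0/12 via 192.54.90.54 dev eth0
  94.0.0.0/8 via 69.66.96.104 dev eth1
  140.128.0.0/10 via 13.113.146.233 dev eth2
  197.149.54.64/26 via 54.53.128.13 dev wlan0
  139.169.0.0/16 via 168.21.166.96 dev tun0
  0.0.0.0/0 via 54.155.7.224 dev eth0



Longest prefix match for 94.241.50.209:
  /12 215.144.0.0: no
  /8 94.0.0.0: MATCH
  /10 140.128.0.0: no
  /26 197.149.54.64: no
  /16 139.169.0.0: no
  /0 0.0.0.0: MATCH
Selected: next-hop 69.66.96.104 via eth1 (matched /8)


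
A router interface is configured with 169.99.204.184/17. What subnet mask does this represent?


/17 means 17 network bits, 15 host bits
Binary: 11111111111111111000000000000000
Mask: 255.255.128.0


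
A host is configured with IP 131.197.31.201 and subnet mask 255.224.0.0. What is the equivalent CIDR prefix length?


Binary: 11111111.11100000.00000000.00000000
Count leading 1s
Prefix: /11


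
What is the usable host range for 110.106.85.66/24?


Network: 110.106.85.0
Broadcast: 110.106.85.255
First usable = network + 1
Last usable = broadcast - 1
Range: 110.106.85.1 to 110.106.85.254


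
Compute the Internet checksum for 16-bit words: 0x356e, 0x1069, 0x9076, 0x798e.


Sum all words (with carry folding):
+ 0x356e = 0x356e
+ 0x1069 = 0x45d7
+ 0x9076 = 0xd64d
+ 0x798e = 0x4fdc
One's complement: ~0x4fdc
Checksum = 0xb023


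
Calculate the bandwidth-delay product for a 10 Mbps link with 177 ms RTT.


BDP = bandwidth * RTT
= 10 Mbps * 177 ms
= 10 * 1e6 * 177 / 1000 bits
= 1770000 bits
= 221250 bytes
= 216.0645 KB
BDP = 1770000 bits (221250 bytes)


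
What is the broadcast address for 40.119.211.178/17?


Network: 40.119.128.0/17
Host bits = 15
Set all host bits to 1:
Broadcast: 40.119.255.255


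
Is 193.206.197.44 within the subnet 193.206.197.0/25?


Subnet network: 193.206.197.0
Test IP AND mask: 193.206.197.0
Yes, 193.206.197.44 is in 193.206.197.0/25


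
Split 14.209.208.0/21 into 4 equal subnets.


New prefix = 21 + 2 = 23
Each subnet has 512 addresses
  14.209.208.0/23
  14.209.210.0/23
  14.209.212.0/23
  14.209.214.0/23
Subnets: 14.209.208.0/23, 14.209.210.0/23, 14.209.212.0/23, 14.209.214.0/23


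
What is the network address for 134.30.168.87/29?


IP:   10000110.00011110.10101000.01010111
Mask: 11111111.11111111.11111111.11111000
AND operation:
Net:  10000110.00011110.10101000.01010000
Network: 134.30.168.80/29


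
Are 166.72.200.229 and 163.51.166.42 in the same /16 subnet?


Mask: 255.255.0.0
166.72.200.229 AND mask = 166.72.0.0
163.51.166.42 AND mask = 163.51.0.0
No, different subnets (166.72.0.0 vs 163.51.0.0)


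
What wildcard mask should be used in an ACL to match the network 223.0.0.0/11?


Subnet mask: 255.224.0.0
Wildcard = 255.255.255.255 - subnet mask
255 - 255 = 0
255 - 224 = 31
255 - 0 = 255
255 - 0 = 255
Wildcard: 0.31.255.255


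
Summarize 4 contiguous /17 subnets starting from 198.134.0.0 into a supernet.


Original prefix: /17
Number of subnets: 4 = 2^2
New prefix = 17 - 2 = 15
Supernet: 198.134.0.0/15


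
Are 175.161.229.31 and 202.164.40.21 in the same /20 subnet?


Mask: 255.255.240.0
175.161.229.31 AND mask = 175.161.224.0
202.164.40.21 AND mask = 202.164.32.0
No, different subnets (175.161.224.0 vs 202.164.32.0)


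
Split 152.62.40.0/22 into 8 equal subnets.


New prefix = 22 + 3 = 25
Each subnet has 128 addresses
  152.62.40.0/25
  152.62.40.128/25
  152.62.41.0/25
  152.62.41.128/25
  152.62.42.0/25
  152.62.42.128/25
  152.62.43.0/25
  152.62.43.128/25
Subnets: 152.62.40.0/25, 152.62.40.128/25, 152.62.41.0/25, 152.62.41.128/25, 152.62.42.0/25, 152.62.42.128/25, 152.62.43.0/25, 152.62.43.128/25


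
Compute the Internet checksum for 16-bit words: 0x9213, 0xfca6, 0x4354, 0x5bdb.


Sum all words (with carry folding):
+ 0x9213 = 0x9213
+ 0xfca6 = 0x8eba
+ 0x4354 = 0xd20e
+ 0x5bdb = 0x2dea
One's complement: ~0x2dea
Checksum = 0xd215


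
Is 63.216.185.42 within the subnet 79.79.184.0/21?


Subnet network: 79.79.184.0
Test IP AND mask: 63.216.184.0
No, 63.216.185.42 is not in 79.79.184.0/21


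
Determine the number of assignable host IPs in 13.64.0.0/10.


Host bits = 32 - 10 = 22
Total addresses = 2^22 = 4194304
Usable = total - 2 (network and broadcast)
Usable hosts: 4194302


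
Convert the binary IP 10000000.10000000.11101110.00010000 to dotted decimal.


10000000 = 128
10000000 = 128
11101110 = 238
00010000 = 16
IP: 128.128.238.16


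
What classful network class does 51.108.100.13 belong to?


First octet: 51
Binary: 00110011
0xxxxxxx -> Class A (1-126)
Class A, default mask 255.0.0.0 (/8)


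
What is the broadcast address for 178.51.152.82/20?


Network: 178.51.144.0/20
Host bits = 12
Set all host bits to 1:
Broadcast: 178.51.159.255


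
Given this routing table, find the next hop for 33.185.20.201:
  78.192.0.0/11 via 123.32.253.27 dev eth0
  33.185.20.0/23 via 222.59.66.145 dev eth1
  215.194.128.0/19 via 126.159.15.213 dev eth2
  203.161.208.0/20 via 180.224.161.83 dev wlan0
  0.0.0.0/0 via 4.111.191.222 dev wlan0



Longest prefix match for 33.185.20.201:
  /11 78.192.0.0: no
  /23 33.185.20.0: MATCH
  /19 215.194.128.0: no
  /20 203.161.208.0: no
  /0 0.0.0.0: MATCH
Selected: next-hop 222.59.66.145 via eth1 (matched /23)


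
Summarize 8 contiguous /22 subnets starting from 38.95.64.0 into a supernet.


Original prefix: /22
Number of subnets: 8 = 2^3
New prefix = 22 - 3 = 19
Supernet: 38.95.64.0/19


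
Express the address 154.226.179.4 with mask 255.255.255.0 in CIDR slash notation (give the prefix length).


Binary: 11111111.11111111.11111111.00000000
Count leading 1s
Prefix: /24


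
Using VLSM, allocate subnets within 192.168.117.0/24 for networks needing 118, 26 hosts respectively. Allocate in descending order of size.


118 hosts -> /25 (126 usable): 192.168.117.0/25
26 hosts -> /27 (30 usable): 192.168.117.128/27
Allocation: 192.168.117.0/25 (118 hosts, 126 usable); 192.168.117.128/27 (26 hosts, 30 usable)


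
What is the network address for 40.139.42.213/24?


IP:   00101000.10001011.00101010.11010101
Mask: 11111111.11111111.11111111.00000000
AND operation:
Net:  00101000.10001011.00101010.00000000
Network: 40.139.42.0/24


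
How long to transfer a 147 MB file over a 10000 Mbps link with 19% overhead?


Effective throughput = 10000 * (1 - 19/100) = 8100.0 Mbps
File size in Mb = 147 * 8 = 1176 Mb
Time = 1176 / 8100.0
Time = 0.1452 seconds


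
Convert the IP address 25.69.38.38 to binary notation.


25 = 00011001
69 = 01000101
38 = 00100110
38 = 00100110
Binary: 00011001.01000101.00100110.00100110


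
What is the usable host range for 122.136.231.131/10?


Network: 122.128.0.0
Broadcast: 122.191.255.255
First usable = network + 1
Last usable = broadcast - 1
Range: 122.128.0.1 to 122.191.255.254


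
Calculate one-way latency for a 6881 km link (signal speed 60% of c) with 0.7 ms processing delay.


Speed = 0.6 * 3e5 km/s = 180000 km/s
Propagation delay = 6881 / 180000 = 0.0382 s = 38.2278 ms
Processing delay = 0.7 ms
Total one-way latency = 38.9278 ms


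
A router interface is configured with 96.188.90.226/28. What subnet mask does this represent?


/28 means 28 network bits, 4 host bits
Binary: 11111111111111111111111111110000
Mask: 255.255.255.240


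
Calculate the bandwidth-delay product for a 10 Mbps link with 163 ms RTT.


BDP = bandwidth * RTT
= 10 Mbps * 163 ms
= 10 * 1e6 * 163 / 1000 bits
= 1630000 bits
= 203750 bytes
= 198.9746 KB
BDP = 1630000 bits (203750 bytes)


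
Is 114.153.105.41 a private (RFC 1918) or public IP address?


RFC 1918 private ranges:
  10.0.0.0/8 (10.0.0.0 - 10.255.255.255)
  172.16.0.0/12 (172.16.0.0 - 172.31.255.255)
  192.168.0.0/16 (192.168.0.0 - 192.168.255.255)
Public (not in any RFC 1918 range)


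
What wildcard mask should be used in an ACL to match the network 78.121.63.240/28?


Subnet mask: 255.255.255.240
Wildcard = 255.255.255.255 - subnet mask
255 - 255 = 0
255 - 255 = 0
255 - 255 = 0
255 - 240 = 15
Wildcard: 0.0.0.15


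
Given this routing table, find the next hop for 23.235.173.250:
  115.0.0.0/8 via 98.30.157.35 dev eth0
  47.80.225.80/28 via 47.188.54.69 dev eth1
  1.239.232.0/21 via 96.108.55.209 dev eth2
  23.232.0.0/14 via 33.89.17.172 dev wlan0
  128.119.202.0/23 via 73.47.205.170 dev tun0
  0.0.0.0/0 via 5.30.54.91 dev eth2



Longest prefix match for 23.235.173.250:
  /8 115.0.0.0: no
  /28 47.80.225.80: no
  /21 1.239.232.0: no
  /14 23.232.0.0: MATCH
  /23 128.119.202.0: no
  /0 0.0.0.0: MATCH
Selected: next-hop 33.89.17.172 via wlan0 (matched /14)


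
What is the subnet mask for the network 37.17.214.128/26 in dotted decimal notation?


/26 means 26 network bits, 6 host bits
Binary: 11111111111111111111111111000000
Mask: 255.255.255.192


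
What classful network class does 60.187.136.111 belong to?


First octet: 60
Binary: 00111100
0xxxxxxx -> Class A (1-126)
Class A, default mask 255.0.0.0 (/8)


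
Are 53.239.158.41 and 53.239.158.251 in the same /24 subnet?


Mask: 255.255.255.0
53.239.158.41 AND mask = 53.239.158.0
53.239.158.251 AND mask = 53.239.158.0
Yes, same subnet (53.239.158.0)


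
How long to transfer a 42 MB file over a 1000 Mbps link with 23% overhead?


Effective throughput = 1000 * (1 - 23/100) = 770 Mbps
File size in Mb = 42 * 8 = 336 Mb
Time = 336 / 770
Time = 0.4364 seconds


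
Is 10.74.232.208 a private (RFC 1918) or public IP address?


RFC 1918 private ranges:
  10.0.0.0/8 (10.0.0.0 - 10.255.255.255)
  172.16.0.0/12 (172.16.0.0 - 172.31.255.255)
  192.168.0.0/16 (192.168.0.0 - 192.168.255.255)
Private (in 10.0.0.0/8)


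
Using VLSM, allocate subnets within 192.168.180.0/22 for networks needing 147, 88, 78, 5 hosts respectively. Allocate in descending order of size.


147 hosts -> /24 (254 usable): 192.168.180.0/24
88 hosts -> /25 (126 usable): 192.168.181.0/25
78 hosts -> /25 (126 usable): 192.168.181.128/25
5 hosts -> /29 (6 usable): 192.168.182.0/29
Allocation: 192.168.180.0/24 (147 hosts, 254 usable); 192.168.181.0/25 (88 hosts, 126 usable); 192.168.181.128/25 (78 hosts, 126 usable); 192.168.182.0/29 (5 hosts, 6 usable)


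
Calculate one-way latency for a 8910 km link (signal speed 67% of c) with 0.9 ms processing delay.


Speed = 0.67 * 3e5 km/s = 201000 km/s
Propagation delay = 8910 / 201000 = 0.0443 s = 44.3284 ms
Processing delay = 0.9 ms
Total one-way latency = 45.2284 ms


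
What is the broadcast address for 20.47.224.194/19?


Network: 20.47.224.0/19
Host bits = 13
Set all host bits to 1:
Broadcast: 20.47.255.255


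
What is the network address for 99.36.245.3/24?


IP:   01100011.00100100.11110101.00000011
Mask: 11111111.11111111.11111111.00000000
AND operation:
Net:  01100011.00100100.11110101.00000000
Network: 99.36.245.0/24


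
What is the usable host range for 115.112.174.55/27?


Network: 115.112.174.32
Broadcast: 115.112.174.63
First usable = network + 1
Last usable = broadcast - 1
Range: 115.112.174.33 to 115.112.174.62


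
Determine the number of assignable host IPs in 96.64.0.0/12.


Host bits = 32 - 12 = 20
Total addresses = 2^20 = 1048576
Usable = total - 2 (network and broadcast)
Usable hosts: 1048574


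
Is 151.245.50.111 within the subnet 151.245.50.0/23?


Subnet network: 151.245.50.0
Test IP AND mask: 151.245.50.0
Yes, 151.245.50.111 is in 151.245.50.0/23


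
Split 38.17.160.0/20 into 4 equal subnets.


New prefix = 20 + 2 = 22
Each subnet has 1024 addresses
  38.17.160.0/22
  38.17.164.0/22
  38.17.168.0/22
  38.17.172.0/22
Subnets: 38.17.160.0/22, 38.17.164.0/22, 38.17.168.0/22, 38.17.172.0/22


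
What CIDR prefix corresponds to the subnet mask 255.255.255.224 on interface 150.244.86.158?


Binary: 11111111.11111111.11111111.11100000
Count leading 1s
Prefix: /27


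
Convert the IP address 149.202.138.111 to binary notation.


149 = 10010101
202 = 11001010
138 = 10001010
111 = 01101111
Binary: 10010101.11001010.10001010.01101111


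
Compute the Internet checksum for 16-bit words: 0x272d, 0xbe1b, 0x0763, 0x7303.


Sum all words (with carry folding):
+ 0x272d = 0x272d
+ 0xbe1b = 0xe548
+ 0x0763 = 0xecab
+ 0x7303 = 0x5faf
One's complement: ~0x5faf
Checksum = 0xa050


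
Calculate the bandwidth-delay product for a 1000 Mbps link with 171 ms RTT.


BDP = bandwidth * RTT
= 1000 Mbps * 171 ms
= 1000 * 1e6 * 171 / 1000 bits
= 171000000 bits
= 21375000 bytes
= 20874.0234 KB
BDP = 171000000 bits (21375000 bytes)


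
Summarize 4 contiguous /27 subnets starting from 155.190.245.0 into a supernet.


Original prefix: /27
Number of subnets: 4 = 2^2
New prefix = 27 - 2 = 25
Supernet: 155.190.245.0/25


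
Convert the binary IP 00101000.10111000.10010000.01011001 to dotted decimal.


00101000 = 40
10111000 = 184
10010000 = 144
01011001 = 89
IP: 40.184.144.89


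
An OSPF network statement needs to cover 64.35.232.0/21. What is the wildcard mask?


Subnet mask: 255.255.248.0
Wildcard = 255.255.255.255 - subnet mask
255 - 255 = 0
255 - 255 = 0
255 - 248 = 7
255 - 0 = 255
Wildcard: 0.0.7.255


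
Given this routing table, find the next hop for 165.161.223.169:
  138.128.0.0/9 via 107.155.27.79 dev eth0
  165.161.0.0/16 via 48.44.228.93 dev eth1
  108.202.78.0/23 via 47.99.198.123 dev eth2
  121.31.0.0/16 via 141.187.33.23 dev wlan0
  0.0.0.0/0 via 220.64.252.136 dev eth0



Longest prefix match for 165.161.223.169:
  /9 138.128.0.0: no
  /16 165.161.0.0: MATCH
  /23 108.202.78.0: no
  /16 121.31.0.0: no
  /0 0.0.0.0: MATCH
Selected: next-hop 48.44.228.93 via eth1 (matched /16)


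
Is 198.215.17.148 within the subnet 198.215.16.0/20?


Subnet network: 198.215.16.0
Test IP AND mask: 198.215.16.0
Yes, 198.215.17.148 is in 198.215.16.0/20


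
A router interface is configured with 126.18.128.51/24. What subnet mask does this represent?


/24 means 24 network bits, 8 host bits
Binary: 11111111111111111111111100000000
Mask: 255.255.255.0


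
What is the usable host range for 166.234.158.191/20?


Network: 166.234.144.0
Broadcast: 166.234.159.255
First usable = network + 1
Last usable = broadcast - 1
Range: 166.234.144.1 to 166.234.159.254


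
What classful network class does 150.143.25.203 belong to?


First octet: 150
Binary: 10010110
10xxxxxx -> Class B (128-191)
Class B, default mask 255.255.0.0 (/16)


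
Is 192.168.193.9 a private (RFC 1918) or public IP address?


RFC 1918 private ranges:
  10.0.0.0/8 (10.0.0.0 - 10.255.255.255)
  172.16.0.0/12 (172.16.0.0 - 172.31.255.255)
  192.168.0.0/16 (192.168.0.0 - 192.168.255.255)
Private (in 192.168.0.0/16)


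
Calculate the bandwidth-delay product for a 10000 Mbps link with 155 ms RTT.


BDP = bandwidth * RTT
= 10000 Mbps * 155 ms
= 10000 * 1e6 * 155 / 1000 bits
= 1550000000 bits
= 193750000 bytes
= 189208.9844 KB
BDP = 1550000000 bits (193750000 bytes)


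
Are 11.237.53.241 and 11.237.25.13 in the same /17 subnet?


Mask: 255.255.128.0
11.237.53.241 AND mask = 11.237.0.0
11.237.25.13 AND mask = 11.237.0.0
Yes, same subnet (11.237.0.0)


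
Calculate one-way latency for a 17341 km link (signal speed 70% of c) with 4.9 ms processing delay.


Speed = 0.7 * 3e5 km/s = 210000 km/s
Propagation delay = 17341 / 210000 = 0.0826 s = 82.5762 ms
Processing delay = 4.9 ms
Total one-way latency = 87.4762 ms


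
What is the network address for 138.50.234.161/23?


IP:   10001010.00110010.11101010.10100001
Mask: 11111111.11111111.11111110.00000000
AND operation:
Net:  10001010.00110010.11101010.00000000
Network: 138.50.234.0/23


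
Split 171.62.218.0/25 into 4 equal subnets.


New prefix = 25 + 2 = 27
Each subnet has 32 addresses
  171.62.218.0/27
  171.62.218.32/27
  171.62.218.64/27
  171.62.218.96/27
Subnets: 171.62.218.0/27, 171.62.218.32/27, 171.62.218.64/27, 171.62.218.96/27


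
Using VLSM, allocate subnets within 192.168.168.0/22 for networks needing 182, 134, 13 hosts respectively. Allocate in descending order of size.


182 hosts -> /24 (254 usable): 192.168.168.0/24
134 hosts -> /24 (254 usable): 192.168.169.0/24
13 hosts -> /28 (14 usable): 192.168.170.0/28
Allocation: 192.168.168.0/24 (182 hosts, 254 usable); 192.168.169.0/24 (134 hosts, 254 usable); 192.168.170.0/28 (13 hosts, 14 usable)


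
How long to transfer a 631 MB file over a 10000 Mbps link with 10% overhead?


Effective throughput = 10000 * (1 - 10/100) = 9000 Mbps
File size in Mb = 631 * 8 = 5048 Mb
Time = 5048 / 9000
Time = 0.5609 seconds


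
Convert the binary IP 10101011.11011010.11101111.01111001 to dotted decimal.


10101011 = 171
11011010 = 218
11101111 = 239
01111001 = 121
IP: 171.218.239.121


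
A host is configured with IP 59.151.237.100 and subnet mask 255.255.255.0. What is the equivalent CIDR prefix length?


Binary: 11111111.11111111.11111111.00000000
Count leading 1s
Prefix: /24


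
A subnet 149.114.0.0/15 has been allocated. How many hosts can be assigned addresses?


Host bits = 32 - 15 = 17
Total addresses = 2^17 = 131072
Usable = total - 2 (network and broadcast)
Usable hosts: 131070


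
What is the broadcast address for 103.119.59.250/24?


Network: 103.119.59.0/24
Host bits = 8
Set all host bits to 1:
Broadcast: 103.119.59.255


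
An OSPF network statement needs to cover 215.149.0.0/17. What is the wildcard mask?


Subnet mask: 255.255.128.0
Wildcard = 255.255.255.255 - subnet mask
255 - 255 = 0
255 - 255 = 0
255 - 128 = 127
255 - 0 = 255
Wildcard: 0.0.127.255


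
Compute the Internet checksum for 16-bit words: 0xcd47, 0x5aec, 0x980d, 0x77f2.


Sum all words (with carry folding):
+ 0xcd47 = 0xcd47
+ 0x5aec = 0x2834
+ 0x980d = 0xc041
+ 0x77f2 = 0x3834
One's complement: ~0x3834
Checksum = 0xc7cb


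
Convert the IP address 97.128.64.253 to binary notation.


97 = 01100001
128 = 10000000
64 = 01000000
253 = 11111101
Binary: 01100001.10000000.01000000.11111101


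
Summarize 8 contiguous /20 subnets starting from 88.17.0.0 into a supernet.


Original prefix: /20
Number of subnets: 8 = 2^3
New prefix = 20 - 3 = 17
Supernet: 88.17.0.0/17


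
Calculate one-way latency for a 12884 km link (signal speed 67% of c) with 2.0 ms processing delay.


Speed = 0.67 * 3e5 km/s = 201000 km/s
Propagation delay = 12884 / 201000 = 0.0641 s = 64.0995 ms
Processing delay = 2.0 ms
Total one-way latency = 66.0995 ms


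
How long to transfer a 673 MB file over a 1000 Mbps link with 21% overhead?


Effective throughput = 1000 * (1 - 21/100) = 790 Mbps
File size in Mb = 673 * 8 = 5384 Mb
Time = 5384 / 790
Time = 6.8152 seconds


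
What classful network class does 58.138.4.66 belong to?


First octet: 58
Binary: 00111010
0xxxxxxx -> Class A (1-126)
Class A, default mask 255.0.0.0 (/8)


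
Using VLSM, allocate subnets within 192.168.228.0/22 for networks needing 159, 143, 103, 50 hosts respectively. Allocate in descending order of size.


159 hosts -> /24 (254 usable): 192.168.228.0/24
143 hosts -> /24 (254 usable): 192.168.229.0/24
103 hosts -> /25 (126 usable): 192.168.230.0/25
50 hosts -> /26 (62 usable): 192.168.230.128/26
Allocation: 192.168.228.0/24 (159 hosts, 254 usable); 192.168.229.0/24 (143 hosts, 254 usable); 192.168.230.0/25 (103 hosts, 126 usable); 192.168.230.128/26 (50 hosts, 62 usable)


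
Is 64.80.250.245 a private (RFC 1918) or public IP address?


RFC 1918 private ranges:
  10.0.0.0/8 (10.0.0.0 - 10.255.255.255)
  172.16.0.0/12 (172.16.0.0 - 172.31.255.255)
  192.168.0.0/16 (192.168.0.0 - 192.168.255.255)
Public (not in any RFC 1918 range)


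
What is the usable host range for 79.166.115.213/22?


Network: 79.166.112.0
Broadcast: 79.166.115.255
First usable = network + 1
Last usable = broadcast - 1
Range: 79.166.112.1 to 79.166.115.254


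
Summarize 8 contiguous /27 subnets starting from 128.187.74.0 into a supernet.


Original prefix: /27
Number of subnets: 8 = 2^3
New prefix = 27 - 3 = 24
Supernet: 128.187.74.0/24


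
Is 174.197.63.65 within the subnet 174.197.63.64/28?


Subnet network: 174.197.63.64
Test IP AND mask: 174.197.63.64
Yes, 174.197.63.65 is in 174.197.63.64/28


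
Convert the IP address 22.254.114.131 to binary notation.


22 = 00010110
254 = 11111110
114 = 01110010
131 = 10000011
Binary: 00010110.11111110.01110010.10000011


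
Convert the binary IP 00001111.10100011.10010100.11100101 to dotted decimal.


00001111 = 15
10100011 = 163
10010100 = 148
11100101 = 229
IP: 15.163.148.229


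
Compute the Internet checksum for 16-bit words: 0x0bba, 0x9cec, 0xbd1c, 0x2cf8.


Sum all words (with carry folding):
+ 0x0bba = 0x0bba
+ 0x9cec = 0xa8a6
+ 0xbd1c = 0x65c3
+ 0x2cf8 = 0x92bb
One's complement: ~0x92bb
Checksum = 0x6d44


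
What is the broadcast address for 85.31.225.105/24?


Network: 85.31.225.0/24
Host bits = 8
Set all host bits to 1:
Broadcast: 85.31.225.255


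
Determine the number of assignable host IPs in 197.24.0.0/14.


Host bits = 32 - 14 = 18
Total addresses = 2^18 = 262144
Usable = total - 2 (network and broadcast)
Usable hosts: 262142


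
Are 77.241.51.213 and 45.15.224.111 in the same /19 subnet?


Mask: 255.255.224.0
77.241.51.213 AND mask = 77.241.32.0
45.15.224.111 AND mask = 45.15.224.0
No, different subnets (77.241.32.0 vs 45.15.224.0)


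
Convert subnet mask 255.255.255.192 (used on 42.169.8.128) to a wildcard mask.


Subnet mask: 255.255.255.192
Wildcard = 255.255.255.255 - subnet mask
255 - 255 = 0
255 - 255 = 0
255 - 255 = 0
255 - 192 = 63
Wildcard: 0.0.0.63


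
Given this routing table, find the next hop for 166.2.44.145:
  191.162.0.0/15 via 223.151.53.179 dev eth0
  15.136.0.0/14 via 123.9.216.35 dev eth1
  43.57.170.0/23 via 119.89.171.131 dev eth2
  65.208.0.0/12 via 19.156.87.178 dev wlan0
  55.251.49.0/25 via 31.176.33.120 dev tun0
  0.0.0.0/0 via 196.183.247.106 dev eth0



Longest prefix match for 166.2.44.145:
  /15 191.162.0.0: no
  /14 15.136.0.0: no
  /23 43.57.170.0: no
  /12 65.208.0.0: no
  /25 55.251.49.0: no
  /0 0.0.0.0: MATCH
Selected: next-hop 196.183.247.106 via eth0 (matched /0)


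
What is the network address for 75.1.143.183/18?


IP:   01001011.00000001.10001111.10110111
Mask: 11111111.11111111.11000000.00000000
AND operation:
Net:  01001011.00000001.10000000.00000000
Network: 75.1.128.0/18


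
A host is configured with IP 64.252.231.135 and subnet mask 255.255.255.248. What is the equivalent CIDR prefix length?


Binary: 11111111.11111111.11111111.11111000
Count leading 1s
Prefix: /29


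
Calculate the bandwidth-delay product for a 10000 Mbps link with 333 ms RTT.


BDP = bandwidth * RTT
= 10000 Mbps * 333 ms
= 10000 * 1e6 * 333 / 1000 bits
= 3330000000 bits
= 416250000 bytes
= 406494.1406 KB
BDP = 3330000000 bits (416250000 bytes)


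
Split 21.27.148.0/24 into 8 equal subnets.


New prefix = 24 + 3 = 27
Each subnet has 32 addresses
  21.27.148.0/27
  21.27.148.32/27
  21.27.148.64/27
  21.27.148.96/27
  21.27.148.128/27
  21.27.148.160/27
  21.27.148.192/27
  21.27.148.224/27
Subnets: 21.27.148.0/27, 21.27.148.32/27, 21.27.148.64/27, 21.27.148.96/27, 21.27.148.128/27, 21.27.148.160/27, 21.27.148.192/27, 21.27.148.224/27


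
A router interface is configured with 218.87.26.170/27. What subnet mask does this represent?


/27 means 27 network bits, 5 host bits
Binary: 11111111111111111111111111100000
Mask: 255.255.255.224


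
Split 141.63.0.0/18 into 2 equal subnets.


New prefix = 18 + 1 = 19
Each subnet has 8192 addresses
  141.63.0.0/19
  141.63.32.0/19
Subnets: 141.63.0.0/19, 141.63.32.0/19


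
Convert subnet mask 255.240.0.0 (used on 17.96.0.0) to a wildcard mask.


Subnet mask: 255.240.0.0
Wildcard = 255.255.255.255 - subnet mask
255 - 255 = 0
255 - 240 = 15
255 - 0 = 255
255 - 0 = 255
Wildcard: 0.15.255.255
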